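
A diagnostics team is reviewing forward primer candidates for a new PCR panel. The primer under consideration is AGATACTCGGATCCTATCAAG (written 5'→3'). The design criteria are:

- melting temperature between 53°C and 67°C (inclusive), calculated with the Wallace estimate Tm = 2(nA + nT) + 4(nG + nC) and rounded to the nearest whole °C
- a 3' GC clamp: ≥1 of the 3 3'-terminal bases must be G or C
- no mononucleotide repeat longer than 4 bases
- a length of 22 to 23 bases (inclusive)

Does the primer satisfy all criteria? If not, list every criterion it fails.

Fails: length.

Base counts: A=7, T=5, G=4, C=5 (length 21).
Tm: Tm = 2·12 + 4·9 = 60°C ✓
GC clamp: 3' end AAG has 1 G/C ✓
homopolymer run: longest run = 2 ✓
length: length 21, outside 22–23 ✗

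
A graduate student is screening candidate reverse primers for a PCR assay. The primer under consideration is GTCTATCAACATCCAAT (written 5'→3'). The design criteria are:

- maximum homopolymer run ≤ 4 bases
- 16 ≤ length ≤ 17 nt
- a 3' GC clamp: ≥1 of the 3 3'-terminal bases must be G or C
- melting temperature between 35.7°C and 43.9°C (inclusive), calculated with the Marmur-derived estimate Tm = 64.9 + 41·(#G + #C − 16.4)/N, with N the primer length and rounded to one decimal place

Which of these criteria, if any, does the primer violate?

Base counts: A=6, T=5, G=1, C=5 (length 17).
homopolymer run: longest run = 2 ✓
length: length 17 ✓
GC clamp: 3' end AAT has 0 G/C, need ≥1 ✗
Tm: Tm = 64.9 + 41·(6 − 16.4)/17 = 39.8°C ✓

Fails: GC clamp.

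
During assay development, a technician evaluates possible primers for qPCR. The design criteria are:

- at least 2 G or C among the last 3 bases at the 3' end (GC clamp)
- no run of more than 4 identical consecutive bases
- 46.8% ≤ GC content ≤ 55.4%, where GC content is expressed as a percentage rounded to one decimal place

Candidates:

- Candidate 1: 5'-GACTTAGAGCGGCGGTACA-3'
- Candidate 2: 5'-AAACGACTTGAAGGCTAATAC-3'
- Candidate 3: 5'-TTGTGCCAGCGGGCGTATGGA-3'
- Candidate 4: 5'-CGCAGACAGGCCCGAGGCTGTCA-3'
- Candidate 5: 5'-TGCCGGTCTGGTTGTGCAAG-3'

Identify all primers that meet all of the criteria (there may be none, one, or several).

Candidate 1 (19 nt, A=5 T=3 G=7 C=4): 3' end ACA has 1 G/C, need ≥2 ✗; longest run = 2 ✓; GC 11/19 = 57.9%, outside 46.8–55.4% ✗ — fails.
Candidate 2 (21 nt, A=9 T=4 G=4 C=4): 3' end TAC has 1 G/C, need ≥2 ✗; longest run = 3 ✓; GC 8/21 = 38.1%, outside 46.8–55.4% ✗ — fails.
Candidate 3 (21 nt, A=3 T=5 G=9 C=4): 3' end GGA has 2 G/C ✓; longest run = 3 ✓; GC 13/21 = 61.9%, outside 46.8–55.4% ✗ — fails.
Candidate 4 (23 nt, A=5 T=2 G=8 C=8): 3' end TCA has 1 G/C, need ≥2 ✗; longest run = 3 ✓; GC 16/23 = 69.6%, outside 46.8–55.4% ✗ — fails.
Candidate 5 (20 nt, A=2 T=6 G=8 C=4): 3' end AAG has 1 G/C, need ≥2 ✗; longest run = 2 ✓; GC 12/20 = 60.0%, outside 46.8–55.4% ✗ — fails.

None of the candidates satisfy all criteria.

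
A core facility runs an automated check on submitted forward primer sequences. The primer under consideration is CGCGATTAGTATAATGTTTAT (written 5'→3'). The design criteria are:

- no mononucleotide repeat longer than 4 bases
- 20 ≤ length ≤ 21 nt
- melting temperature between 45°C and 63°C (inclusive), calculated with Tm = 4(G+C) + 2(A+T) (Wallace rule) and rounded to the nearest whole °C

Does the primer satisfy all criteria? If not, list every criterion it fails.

Base counts: A=6, T=9, G=4, C=2 (length 21).
homopolymer run: longest run = 3 ✓
length: length 21 ✓
Tm: Tm = 2·15 + 4·6 = 54°C ✓

Meets all criteria.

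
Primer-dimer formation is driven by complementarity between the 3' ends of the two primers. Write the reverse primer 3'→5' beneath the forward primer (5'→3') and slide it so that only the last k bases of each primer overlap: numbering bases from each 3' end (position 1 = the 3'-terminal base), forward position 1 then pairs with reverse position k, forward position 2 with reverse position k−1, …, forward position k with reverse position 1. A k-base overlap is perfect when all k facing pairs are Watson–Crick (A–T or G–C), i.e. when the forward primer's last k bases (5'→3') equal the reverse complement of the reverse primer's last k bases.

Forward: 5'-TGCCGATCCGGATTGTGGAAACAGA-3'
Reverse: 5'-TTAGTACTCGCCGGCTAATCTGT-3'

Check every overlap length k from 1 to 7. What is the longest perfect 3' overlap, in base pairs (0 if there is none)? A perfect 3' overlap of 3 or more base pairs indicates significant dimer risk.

Last 7 bases (5'→3') — forward …AAACAGA, reverse …AATCTGT.
Reverse complement of the reverse primer's last 7 bases: ACAGATT; its first k bases are the reverse complement of the reverse primer's last k bases, so a perfect k-base overlap needs the forward primer's last k bases to equal them.
Comparing (forward last k vs required): k=1: A vs A ✓; k=2: GA vs AC ✗; k=3: AGA vs ACA ✗; k=4: CAGA vs ACAG ✗; k=5: ACAGA vs ACAGA ✓; k=6: AACAGA vs ACAGAT ✗; k=7: AAACAGA vs ACAGATT ✗.
Perfect overlaps at k = 1, 5; the largest is 5.

Longest perfect overlap: 5 complementary base pairs; significant dimer risk (threshold 3).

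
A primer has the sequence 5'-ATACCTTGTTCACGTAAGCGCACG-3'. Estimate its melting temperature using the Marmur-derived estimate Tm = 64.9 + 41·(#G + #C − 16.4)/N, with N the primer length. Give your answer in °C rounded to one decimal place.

57.4°C

Base counts: A=6, T=6, G=5, C=7; G+C = 12, N = 24.
Tm = 64.9 + 41·(12 − 16.4)/24 = 64.9 + -180.40/24 = 57.4°C.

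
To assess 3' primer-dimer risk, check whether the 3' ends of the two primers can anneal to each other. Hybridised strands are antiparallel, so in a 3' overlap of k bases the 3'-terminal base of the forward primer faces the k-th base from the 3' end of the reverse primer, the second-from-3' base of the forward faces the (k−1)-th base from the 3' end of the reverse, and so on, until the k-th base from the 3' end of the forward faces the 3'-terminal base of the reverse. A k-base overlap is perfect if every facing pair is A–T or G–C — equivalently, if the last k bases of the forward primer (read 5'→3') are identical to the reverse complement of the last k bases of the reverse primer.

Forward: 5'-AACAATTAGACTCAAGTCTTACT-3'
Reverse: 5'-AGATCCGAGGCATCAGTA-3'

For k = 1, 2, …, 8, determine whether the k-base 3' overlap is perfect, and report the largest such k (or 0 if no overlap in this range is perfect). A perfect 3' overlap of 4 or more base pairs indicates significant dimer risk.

Last 8 bases (5'→3') — forward …GTCTTACT, reverse …CATCAGTA.
Reverse complement of the reverse primer's last 8 bases: TACTGATG; its first k bases are the reverse complement of the reverse primer's last k bases, so a perfect k-base overlap needs the forward primer's last k bases to equal them.
Comparing (forward last k vs required): k=1: T vs T ✓; k=2: CT vs TA ✗; k=3: ACT vs TAC ✗; k=4: TACT vs TACT ✓; k=5: TTACT vs TACTG ✗; k=6: CTTACT vs TACTGA ✗; k=7: TCTTACT vs TACTGAT ✗; k=8: GTCTTACT vs TACTGATG ✗.
Perfect overlaps at k = 1, 4; the largest is 4.

Longest perfect overlap: 4 complementary base pairs; significant dimer risk (threshold 4).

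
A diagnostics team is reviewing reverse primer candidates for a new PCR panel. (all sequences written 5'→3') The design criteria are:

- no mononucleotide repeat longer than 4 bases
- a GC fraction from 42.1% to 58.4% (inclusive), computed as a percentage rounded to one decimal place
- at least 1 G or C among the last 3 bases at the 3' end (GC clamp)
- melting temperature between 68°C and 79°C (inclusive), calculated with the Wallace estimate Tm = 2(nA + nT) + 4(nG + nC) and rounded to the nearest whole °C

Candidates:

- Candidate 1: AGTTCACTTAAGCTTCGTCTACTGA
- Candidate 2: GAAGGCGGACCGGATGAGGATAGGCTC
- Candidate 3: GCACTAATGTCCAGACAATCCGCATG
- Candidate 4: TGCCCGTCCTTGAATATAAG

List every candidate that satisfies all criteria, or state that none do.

Candidate 3 only.

Candidate 1 (25 nt, A=6 T=9 G=4 C=6): longest run = 2 ✓; GC 10/25 = 40.0%, outside 42.1–58.4% ✗; 3' end TGA has 1 G/C ✓; Tm = 2·15 + 4·10 = 70°C ✓ — fails.
Candidate 2 (27 nt, A=7 T=3 G=12 C=5): longest run = 2 ✓; GC 17/27 = 63.0%, outside 42.1–58.4% ✗; 3' end CTC has 2 G/C ✓; Tm = 2·10 + 4·17 = 88°C, outside 68–79°C ✗ — fails.
Candidate 3 (26 nt, A=8 T=5 G=5 C=8): longest run = 2 ✓; GC 13/26 = 50.0% ✓; 3' end ATG has 1 G/C ✓; Tm = 2·13 + 4·13 = 78°C ✓ — passes.
Candidate 4 (20 nt, A=5 T=6 G=4 C=5): longest run = 3 ✓; GC 9/20 = 45.0% ✓; 3' end AAG has 1 G/C ✓; Tm = 2·11 + 4·9 = 58°C, outside 68–79°C ✗ — fails.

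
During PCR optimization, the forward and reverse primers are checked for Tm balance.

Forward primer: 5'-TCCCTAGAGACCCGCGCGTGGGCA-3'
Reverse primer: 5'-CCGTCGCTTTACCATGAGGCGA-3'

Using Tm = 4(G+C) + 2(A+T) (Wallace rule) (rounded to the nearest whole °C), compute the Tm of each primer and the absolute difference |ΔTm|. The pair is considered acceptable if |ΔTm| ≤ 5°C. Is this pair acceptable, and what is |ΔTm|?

Forward: A=4 T=3 G=8 C=9 → Tm = 2·7 + 4·17 = 82°C.
Reverse: A=4 T=5 G=6 C=7 → Tm = 2·9 + 4·13 = 70°C.
|ΔTm| = |82 − 70| = 12°C, > 5°C.

|ΔTm| = 12°C; the pair is not acceptable.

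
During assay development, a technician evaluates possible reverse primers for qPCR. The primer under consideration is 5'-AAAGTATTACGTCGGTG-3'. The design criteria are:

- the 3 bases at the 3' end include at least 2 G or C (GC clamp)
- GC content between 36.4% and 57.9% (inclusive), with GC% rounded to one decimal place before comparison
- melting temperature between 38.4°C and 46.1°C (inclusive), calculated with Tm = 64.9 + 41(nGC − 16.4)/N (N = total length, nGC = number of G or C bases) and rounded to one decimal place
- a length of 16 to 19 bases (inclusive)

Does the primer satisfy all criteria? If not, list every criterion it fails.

Base counts: A=5, T=5, G=5, C=2 (length 17).
GC clamp: 3' end GTG has 2 G/C ✓
GC content: GC 7/17 = 41.2% ✓
Tm: Tm = 64.9 + 41·(7 − 16.4)/17 = 42.2°C ✓
length: length 17 ✓

Meets all criteria.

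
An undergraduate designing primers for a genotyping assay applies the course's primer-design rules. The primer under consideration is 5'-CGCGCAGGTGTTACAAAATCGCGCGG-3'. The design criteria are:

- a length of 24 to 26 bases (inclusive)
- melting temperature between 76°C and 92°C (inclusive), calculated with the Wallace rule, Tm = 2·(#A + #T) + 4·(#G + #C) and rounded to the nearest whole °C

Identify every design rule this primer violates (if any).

Base counts: A=6, T=4, G=9, C=7 (length 26).
length: length 26 ✓
Tm: Tm = 2·10 + 4·16 = 84°C ✓

Meets all criteria.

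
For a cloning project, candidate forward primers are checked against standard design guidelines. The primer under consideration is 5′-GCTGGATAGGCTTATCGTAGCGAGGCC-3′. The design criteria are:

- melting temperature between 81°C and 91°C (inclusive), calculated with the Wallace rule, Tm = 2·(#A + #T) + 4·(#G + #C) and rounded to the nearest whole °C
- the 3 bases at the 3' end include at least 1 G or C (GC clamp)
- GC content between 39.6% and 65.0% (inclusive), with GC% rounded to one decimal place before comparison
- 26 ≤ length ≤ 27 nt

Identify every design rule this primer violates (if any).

Meets all criteria.

Base counts: A=5, T=6, G=10, C=6 (length 27).
Tm: Tm = 2·11 + 4·16 = 86°C ✓
GC clamp: 3' end GCC has 3 G/C ✓
GC content: GC 16/27 = 59.3% ✓
length: length 27 ✓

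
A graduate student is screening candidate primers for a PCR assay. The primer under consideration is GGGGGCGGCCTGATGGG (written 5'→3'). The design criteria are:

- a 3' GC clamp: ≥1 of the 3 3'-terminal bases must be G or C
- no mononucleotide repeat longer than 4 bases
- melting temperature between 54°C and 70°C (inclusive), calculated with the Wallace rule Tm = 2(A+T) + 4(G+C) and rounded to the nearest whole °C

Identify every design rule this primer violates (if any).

Fails: homopolymer run.

Base counts: A=1, T=2, G=11, C=3 (length 17).
GC clamp: 3' end GGG has 3 G/C ✓
homopolymer run: longest run = 5, exceeds 4 ✗
Tm: Tm = 2·3 + 4·14 = 62°C ✓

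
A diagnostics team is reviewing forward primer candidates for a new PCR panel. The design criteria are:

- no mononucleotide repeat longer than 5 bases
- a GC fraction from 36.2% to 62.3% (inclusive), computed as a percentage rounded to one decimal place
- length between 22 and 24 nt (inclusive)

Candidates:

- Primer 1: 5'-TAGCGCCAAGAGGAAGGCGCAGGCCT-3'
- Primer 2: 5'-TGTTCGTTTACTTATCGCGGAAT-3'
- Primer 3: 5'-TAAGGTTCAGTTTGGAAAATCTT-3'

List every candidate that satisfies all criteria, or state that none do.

Primer 2 only.

Primer 1 (26 nt, A=7 T=2 G=10 C=7): longest run = 2 ✓; GC 17/26 = 65.4%, outside 36.2–62.3% ✗; length 26, outside 22–24 ✗ — fails.
Primer 2 (23 nt, A=4 T=10 G=5 C=4): longest run = 3 ✓; GC 9/23 = 39.1% ✓; length 23 ✓ — passes.
Primer 3 (23 nt, A=7 T=9 G=5 C=2): longest run = 4 ✓; GC 7/23 = 30.4%, outside 36.2–62.3% ✗; length 23 ✓ — fails.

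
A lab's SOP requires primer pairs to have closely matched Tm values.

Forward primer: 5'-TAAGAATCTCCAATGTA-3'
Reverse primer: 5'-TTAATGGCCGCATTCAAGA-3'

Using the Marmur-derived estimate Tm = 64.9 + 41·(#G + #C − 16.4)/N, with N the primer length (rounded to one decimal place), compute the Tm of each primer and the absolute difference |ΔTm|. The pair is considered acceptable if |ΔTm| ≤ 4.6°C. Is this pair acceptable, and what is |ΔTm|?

|ΔTm| = 9.4°C; the pair is not acceptable.

Forward: G+C = 5, N = 17 → Tm = 64.9 + 41·(5 − 16.4)/17 = 37.4°C.
Reverse: G+C = 8, N = 19 → Tm = 64.9 + 41·(8 − 16.4)/19 = 46.8°C.
|ΔTm| = |37.4 − 46.8| = 9.4°C, > 4.6°C.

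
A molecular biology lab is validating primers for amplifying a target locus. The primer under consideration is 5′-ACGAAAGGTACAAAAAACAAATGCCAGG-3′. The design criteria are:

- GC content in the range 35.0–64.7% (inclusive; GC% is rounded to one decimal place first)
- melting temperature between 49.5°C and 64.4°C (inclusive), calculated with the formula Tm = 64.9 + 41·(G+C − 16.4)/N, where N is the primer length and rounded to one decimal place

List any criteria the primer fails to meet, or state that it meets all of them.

Base counts: A=15, T=2, G=6, C=5 (length 28).
GC content: GC 11/28 = 39.3% ✓
Tm: Tm = 64.9 + 41·(11 − 16.4)/28 = 57.0°C ✓

Meets all criteria.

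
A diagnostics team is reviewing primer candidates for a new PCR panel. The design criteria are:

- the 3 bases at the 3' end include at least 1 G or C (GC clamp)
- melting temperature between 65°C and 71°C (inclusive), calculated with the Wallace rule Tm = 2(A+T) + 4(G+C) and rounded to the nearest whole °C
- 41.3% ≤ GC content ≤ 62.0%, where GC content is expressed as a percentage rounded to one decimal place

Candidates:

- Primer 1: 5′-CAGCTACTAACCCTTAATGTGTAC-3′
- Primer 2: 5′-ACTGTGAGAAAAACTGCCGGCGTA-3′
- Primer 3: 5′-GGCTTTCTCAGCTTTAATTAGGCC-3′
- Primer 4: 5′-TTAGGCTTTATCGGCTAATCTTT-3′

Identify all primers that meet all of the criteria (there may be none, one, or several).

Primer 1 and Primer 3.

Primer 1 (24 nt, A=7 T=7 G=3 C=7): 3' end TAC has 1 G/C ✓; Tm = 2·14 + 4·10 = 68°C ✓; GC 10/24 = 41.7% ✓ — passes.
Primer 2 (24 nt, A=8 T=4 G=7 C=5): 3' end GTA has 1 G/C ✓; Tm = 2·12 + 4·12 = 72°C, outside 65–71°C ✗; GC 12/24 = 50.0% ✓ — fails.
Primer 3 (24 nt, A=4 T=9 G=5 C=6): 3' end GCC has 3 G/C ✓; Tm = 2·13 + 4·11 = 70°C ✓; GC 11/24 = 45.8% ✓ — passes.
Primer 4 (23 nt, A=4 T=11 G=4 C=4): 3' end TTT has 0 G/C, need ≥1 ✗; Tm = 2·15 + 4·8 = 62°C, outside 65–71°C ✗; GC 8/23 = 34.8%, outside 41.3–62.0% ✗ — fails.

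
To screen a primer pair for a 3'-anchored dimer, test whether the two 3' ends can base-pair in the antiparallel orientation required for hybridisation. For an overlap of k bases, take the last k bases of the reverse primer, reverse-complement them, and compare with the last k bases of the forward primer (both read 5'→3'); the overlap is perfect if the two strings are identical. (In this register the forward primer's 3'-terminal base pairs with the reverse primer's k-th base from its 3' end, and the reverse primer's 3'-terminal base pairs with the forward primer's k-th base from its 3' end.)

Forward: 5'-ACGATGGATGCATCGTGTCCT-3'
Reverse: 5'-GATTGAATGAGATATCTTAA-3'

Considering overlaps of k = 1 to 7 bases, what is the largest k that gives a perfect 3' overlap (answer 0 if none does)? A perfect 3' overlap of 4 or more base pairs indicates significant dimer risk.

Longest perfect overlap: 1 complementary base pair; below the dimer-risk threshold (threshold 4).

Last 7 bases (5'→3') — forward …GTGTCCT, reverse …ATCTTAA.
Reverse complement of the reverse primer's last 7 bases: TTAAGAT; its first k bases are the reverse complement of the reverse primer's last k bases, so a perfect k-base overlap needs the forward primer's last k bases to equal them.
Comparing (forward last k vs required): k=1: T vs T ✓; k=2: CT vs TT ✗; k=3: CCT vs TTA ✗; k=4: TCCT vs TTAA ✗; k=5: GTCCT vs TTAAG ✗; k=6: TGTCCT vs TTAAGA ✗; k=7: GTGTCCT vs TTAAGAT ✗.
Only k = 1 is perfect, so the longest perfect 3' overlap is 1.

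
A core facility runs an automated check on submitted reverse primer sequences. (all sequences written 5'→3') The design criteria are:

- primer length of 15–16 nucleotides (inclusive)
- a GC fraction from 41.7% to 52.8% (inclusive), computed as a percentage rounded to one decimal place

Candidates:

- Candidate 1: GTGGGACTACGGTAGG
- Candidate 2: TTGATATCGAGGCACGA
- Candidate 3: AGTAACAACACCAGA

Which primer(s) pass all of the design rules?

Candidate 1 (16 nt, A=3 T=3 G=8 C=2): length 16 ✓; GC 10/16 = 62.5%, outside 41.7–52.8% ✗ — fails.
Candidate 2 (17 nt, A=5 T=4 G=5 C=3): length 17, outside 15–16 ✗; GC 8/17 = 47.1% ✓ — fails.
Candidate 3 (15 nt, A=8 T=1 G=2 C=4): length 15 ✓; GC 6/15 = 40.0%, outside 41.7–52.8% ✗ — fails.

None of the candidates satisfy all criteria.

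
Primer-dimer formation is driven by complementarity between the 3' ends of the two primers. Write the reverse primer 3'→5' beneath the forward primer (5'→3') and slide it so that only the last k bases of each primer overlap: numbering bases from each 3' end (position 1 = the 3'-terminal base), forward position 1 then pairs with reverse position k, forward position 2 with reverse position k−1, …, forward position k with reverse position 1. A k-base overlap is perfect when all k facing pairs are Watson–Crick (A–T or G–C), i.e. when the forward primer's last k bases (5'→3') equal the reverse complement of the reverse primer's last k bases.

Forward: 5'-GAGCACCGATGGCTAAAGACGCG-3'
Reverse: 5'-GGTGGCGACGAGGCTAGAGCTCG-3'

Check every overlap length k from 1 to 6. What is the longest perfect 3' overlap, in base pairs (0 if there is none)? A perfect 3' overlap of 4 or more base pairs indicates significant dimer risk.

Longest perfect overlap: 2 complementary base pairs; below the dimer-risk threshold (threshold 4).

Last 6 bases (5'→3') — forward …GACGCG, reverse …AGCTCG.
Reverse complement of the reverse primer's last 6 bases: CGAGCT; its first k bases are the reverse complement of the reverse primer's last k bases, so a perfect k-base overlap needs the forward primer's last k bases to equal them.
Comparing (forward last k vs required): k=1: G vs C ✗; k=2: CG vs CG ✓; k=3: GCG vs CGA ✗; k=4: CGCG vs CGAG ✗; k=5: ACGCG vs CGAGC ✗; k=6: GACGCG vs CGAGCT ✗.
Only k = 2 is perfect, so the longest perfect 3' overlap is 2.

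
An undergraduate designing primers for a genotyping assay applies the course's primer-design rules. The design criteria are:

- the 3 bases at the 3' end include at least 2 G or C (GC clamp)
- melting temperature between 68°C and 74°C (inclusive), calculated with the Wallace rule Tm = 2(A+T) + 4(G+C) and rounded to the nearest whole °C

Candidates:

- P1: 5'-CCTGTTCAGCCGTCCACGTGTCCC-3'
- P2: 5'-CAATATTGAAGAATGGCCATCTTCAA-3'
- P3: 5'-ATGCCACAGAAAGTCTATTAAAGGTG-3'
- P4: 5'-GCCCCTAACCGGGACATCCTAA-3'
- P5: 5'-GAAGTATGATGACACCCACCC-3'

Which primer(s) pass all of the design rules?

P1 (24 nt, A=2 T=6 G=5 C=11): 3' end CCC has 3 G/C ✓; Tm = 2·8 + 4·16 = 80°C, outside 68–74°C ✗ — fails.
P2 (26 nt, A=10 T=7 G=4 C=5): 3' end CAA has 1 G/C, need ≥2 ✗; Tm = 2·17 + 4·9 = 70°C ✓ — fails.
P3 (26 nt, A=10 T=6 G=6 C=4): 3' end GTG has 2 G/C ✓; Tm = 2·16 + 4·10 = 72°C ✓ — passes.
P4 (22 nt, A=6 T=3 G=4 C=9): 3' end TAA has 0 G/C, need ≥2 ✗; Tm = 2·9 + 4·13 = 70°C ✓ — fails.
P5 (21 nt, A=7 T=3 G=4 C=7): 3' end CCC has 3 G/C ✓; Tm = 2·10 + 4·11 = 64°C, outside 68–74°C ✗ — fails.

P3 only.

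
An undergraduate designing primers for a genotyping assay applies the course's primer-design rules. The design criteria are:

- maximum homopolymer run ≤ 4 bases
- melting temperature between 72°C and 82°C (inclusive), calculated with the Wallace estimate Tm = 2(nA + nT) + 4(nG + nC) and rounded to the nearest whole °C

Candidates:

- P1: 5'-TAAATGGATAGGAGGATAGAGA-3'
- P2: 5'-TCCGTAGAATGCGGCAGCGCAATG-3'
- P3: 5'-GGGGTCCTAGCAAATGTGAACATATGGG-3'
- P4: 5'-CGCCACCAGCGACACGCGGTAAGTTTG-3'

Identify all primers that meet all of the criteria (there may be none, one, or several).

P1 (22 nt, A=10 T=4 G=8 C=0): longest run = 3 ✓; Tm = 2·14 + 4·8 = 60°C, outside 72–82°C ✗ — fails.
P2 (24 nt, A=6 T=4 G=8 C=6): longest run = 2 ✓; Tm = 2·10 + 4·14 = 76°C ✓ — passes.
P3 (28 nt, A=8 T=6 G=10 C=4): longest run = 4 ✓; Tm = 2·14 + 4·14 = 84°C, outside 72–82°C ✗ — fails.
P4 (27 nt, A=6 T=4 G=8 C=9): longest run = 3 ✓; Tm = 2·10 + 4·17 = 88°C, outside 72–82°C ✗ — fails.

P2 only.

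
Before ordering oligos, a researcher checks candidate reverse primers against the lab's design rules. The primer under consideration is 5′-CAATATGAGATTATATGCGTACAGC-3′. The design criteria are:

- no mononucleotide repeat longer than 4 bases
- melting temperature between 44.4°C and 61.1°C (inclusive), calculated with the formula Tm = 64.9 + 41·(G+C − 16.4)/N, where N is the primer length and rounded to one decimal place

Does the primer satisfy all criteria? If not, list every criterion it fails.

Base counts: A=9, T=7, G=5, C=4 (length 25).
homopolymer run: longest run = 2 ✓
Tm: Tm = 64.9 + 41·(9 − 16.4)/25 = 52.8°C ✓

Meets all criteria.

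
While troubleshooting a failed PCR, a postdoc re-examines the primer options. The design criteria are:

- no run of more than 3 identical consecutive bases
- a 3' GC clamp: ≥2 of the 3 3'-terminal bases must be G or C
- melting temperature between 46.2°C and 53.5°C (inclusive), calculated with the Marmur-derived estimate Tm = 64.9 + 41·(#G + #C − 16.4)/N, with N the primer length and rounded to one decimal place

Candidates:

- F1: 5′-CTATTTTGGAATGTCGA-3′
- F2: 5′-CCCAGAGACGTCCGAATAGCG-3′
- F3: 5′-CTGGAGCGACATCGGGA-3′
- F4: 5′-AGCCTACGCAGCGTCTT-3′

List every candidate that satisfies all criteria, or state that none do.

F3 only.

F1 (17 nt, A=4 T=7 G=4 C=2): longest run = 4, exceeds 3 ✗; 3' end CGA has 2 G/C ✓; Tm = 64.9 + 41·(6 − 16.4)/17 = 39.8°C, outside 46.2–53.5°C ✗ — fails.
F2 (21 nt, A=6 T=2 G=6 C=7): longest run = 3 ✓; 3' end GCG has 3 G/C ✓; Tm = 64.9 + 41·(13 − 16.4)/21 = 58.3°C, outside 46.2–53.5°C ✗ — fails.
F3 (17 nt, A=4 T=2 G=7 C=4): longest run = 3 ✓; 3' end GGA has 2 G/C ✓; Tm = 64.9 + 41·(11 − 16.4)/17 = 51.9°C ✓ — passes.
F4 (17 nt, A=3 T=4 G=4 C=6): longest run = 2 ✓; 3' end CTT has 1 G/C, need ≥2 ✗; Tm = 64.9 + 41·(10 − 16.4)/17 = 49.5°C ✓ — fails.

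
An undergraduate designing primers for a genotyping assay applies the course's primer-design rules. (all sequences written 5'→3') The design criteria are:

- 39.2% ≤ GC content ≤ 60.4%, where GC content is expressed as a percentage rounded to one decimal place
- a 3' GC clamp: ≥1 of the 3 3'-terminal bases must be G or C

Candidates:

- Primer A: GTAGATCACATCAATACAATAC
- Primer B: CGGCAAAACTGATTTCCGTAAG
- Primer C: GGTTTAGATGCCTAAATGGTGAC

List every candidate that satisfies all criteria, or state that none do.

Primer A (22 nt, A=10 T=5 G=2 C=5): GC 7/22 = 31.8%, outside 39.2–60.4% ✗; 3' end TAC has 1 G/C ✓ — fails.
Primer B (22 nt, A=7 T=5 G=5 C=5): GC 10/22 = 45.5% ✓; 3' end AAG has 1 G/C ✓ — passes.
Primer C (23 nt, A=6 T=7 G=7 C=3): GC 10/23 = 43.5% ✓; 3' end GAC has 2 G/C ✓ — passes.

Primer B and Primer C.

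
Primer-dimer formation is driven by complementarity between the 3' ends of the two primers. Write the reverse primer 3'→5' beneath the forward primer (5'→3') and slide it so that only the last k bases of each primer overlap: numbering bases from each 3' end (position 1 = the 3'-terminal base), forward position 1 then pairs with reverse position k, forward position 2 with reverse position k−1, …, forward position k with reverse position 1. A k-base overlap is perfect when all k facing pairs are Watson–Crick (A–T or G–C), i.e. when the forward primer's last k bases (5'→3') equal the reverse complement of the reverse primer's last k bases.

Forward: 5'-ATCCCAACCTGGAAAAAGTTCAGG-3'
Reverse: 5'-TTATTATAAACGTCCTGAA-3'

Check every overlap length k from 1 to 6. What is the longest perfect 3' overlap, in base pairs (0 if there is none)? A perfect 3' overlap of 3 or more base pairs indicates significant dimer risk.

Longest perfect overlap: 6 complementary base pairs; significant dimer risk (threshold 3).

Last 6 bases (5'→3') — forward …TTCAGG, reverse …CCTGAA.
Reverse complement of the reverse primer's last 6 bases: TTCAGG; its first k bases are the reverse complement of the reverse primer's last k bases, so a perfect k-base overlap needs the forward primer's last k bases to equal them.
Comparing (forward last k vs required): k=1: G vs T ✗; k=2: GG vs TT ✗; k=3: AGG vs TTC ✗; k=4: CAGG vs TTCA ✗; k=5: TCAGG vs TTCAG ✗; k=6: TTCAGG vs TTCAGG ✓.
Only k = 6 is perfect, so the longest perfect 3' overlap is 6.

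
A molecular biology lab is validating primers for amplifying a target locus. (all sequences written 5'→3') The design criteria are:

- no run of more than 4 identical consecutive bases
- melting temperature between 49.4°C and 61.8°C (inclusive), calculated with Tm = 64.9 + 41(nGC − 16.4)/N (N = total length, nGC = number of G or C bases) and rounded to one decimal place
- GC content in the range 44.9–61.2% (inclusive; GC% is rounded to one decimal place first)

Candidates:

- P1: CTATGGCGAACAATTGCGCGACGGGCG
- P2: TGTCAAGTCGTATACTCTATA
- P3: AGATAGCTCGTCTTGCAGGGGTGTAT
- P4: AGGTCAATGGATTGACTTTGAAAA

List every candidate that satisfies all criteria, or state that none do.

P1 (27 nt, A=6 T=4 G=10 C=7): longest run = 3 ✓; Tm = 64.9 + 41·(17 − 16.4)/27 = 65.8°C, outside 49.4–61.8°C ✗; GC 17/27 = 63.0%, outside 44.9–61.2% ✗ — fails.
P2 (21 nt, A=6 T=8 G=3 C=4): longest run = 2 ✓; Tm = 64.9 + 41·(7 − 16.4)/21 = 46.5°C, outside 49.4–61.8°C ✗; GC 7/21 = 33.3%, outside 44.9–61.2% ✗ — fails.
P3 (26 nt, A=5 T=8 G=9 C=4): longest run = 4 ✓; Tm = 64.9 + 41·(13 − 16.4)/26 = 59.5°C ✓; GC 13/26 = 50.0% ✓ — passes.
P4 (24 nt, A=9 T=7 G=6 C=2): longest run = 4 ✓; Tm = 64.9 + 41·(8 − 16.4)/24 = 50.6°C ✓; GC 8/24 = 33.3%, outside 44.9–61.2% ✗ — fails.

P3 only.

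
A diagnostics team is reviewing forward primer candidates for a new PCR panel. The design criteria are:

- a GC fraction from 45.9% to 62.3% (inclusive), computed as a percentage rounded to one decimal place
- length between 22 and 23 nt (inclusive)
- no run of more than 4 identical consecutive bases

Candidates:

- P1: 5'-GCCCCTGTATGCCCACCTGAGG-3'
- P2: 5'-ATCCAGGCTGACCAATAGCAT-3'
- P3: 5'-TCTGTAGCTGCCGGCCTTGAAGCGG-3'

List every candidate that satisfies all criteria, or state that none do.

None of the candidates satisfy all criteria.

P1 (22 nt, A=3 T=4 G=6 C=9): GC 15/22 = 68.2%, outside 45.9–62.3% ✗; length 22 ✓; longest run = 4 ✓ — fails.
P2 (21 nt, A=7 T=4 G=4 C=6): GC 10/21 = 47.6% ✓; length 21, outside 22–23 ✗; longest run = 2 ✓ — fails.
P3 (25 nt, A=3 T=6 G=9 C=7): GC 16/25 = 64.0%, outside 45.9–62.3% ✗; length 25, outside 22–23 ✗; longest run = 2 ✓ — fails.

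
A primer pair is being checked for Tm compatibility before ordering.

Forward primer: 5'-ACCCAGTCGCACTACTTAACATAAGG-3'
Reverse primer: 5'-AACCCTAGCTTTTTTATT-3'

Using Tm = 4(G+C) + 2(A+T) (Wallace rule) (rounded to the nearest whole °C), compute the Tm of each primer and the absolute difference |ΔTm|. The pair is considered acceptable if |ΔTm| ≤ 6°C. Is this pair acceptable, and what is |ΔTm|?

|ΔTm| = 30°C; the pair is not acceptable.

Forward: A=9 T=5 G=4 C=8 → Tm = 2·14 + 4·12 = 76°C.
Reverse: A=4 T=9 G=1 C=4 → Tm = 2·13 + 4·5 = 46°C.
|ΔTm| = |76 − 46| = 30°C, > 6°C.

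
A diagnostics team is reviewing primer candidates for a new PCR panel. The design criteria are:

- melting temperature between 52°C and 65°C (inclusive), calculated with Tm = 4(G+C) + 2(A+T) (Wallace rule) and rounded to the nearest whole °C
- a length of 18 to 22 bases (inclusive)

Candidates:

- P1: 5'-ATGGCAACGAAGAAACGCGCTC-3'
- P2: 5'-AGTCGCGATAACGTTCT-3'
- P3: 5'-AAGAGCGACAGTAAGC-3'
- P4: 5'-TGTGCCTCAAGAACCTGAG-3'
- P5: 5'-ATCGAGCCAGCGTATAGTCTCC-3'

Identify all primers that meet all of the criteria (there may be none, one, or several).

P1 (22 nt, A=8 T=2 G=6 C=6): Tm = 2·10 + 4·12 = 68°C, outside 52–65°C ✗; length 22 ✓ — fails.
P2 (17 nt, A=4 T=5 G=4 C=4): Tm = 2·9 + 4·8 = 50°C, outside 52–65°C ✗; length 17, outside 18–22 ✗ — fails.
P3 (16 nt, A=7 T=1 G=5 C=3): Tm = 2·8 + 4·8 = 48°C, outside 52–65°C ✗; length 16, outside 18–22 ✗ — fails.
P4 (19 nt, A=5 T=4 G=5 C=5): Tm = 2·9 + 4·10 = 58°C ✓; length 19 ✓ — passes.
P5 (22 nt, A=5 T=5 G=5 C=7): Tm = 2·10 + 4·12 = 68°C, outside 52–65°C ✗; length 22 ✓ — fails.

P4 only.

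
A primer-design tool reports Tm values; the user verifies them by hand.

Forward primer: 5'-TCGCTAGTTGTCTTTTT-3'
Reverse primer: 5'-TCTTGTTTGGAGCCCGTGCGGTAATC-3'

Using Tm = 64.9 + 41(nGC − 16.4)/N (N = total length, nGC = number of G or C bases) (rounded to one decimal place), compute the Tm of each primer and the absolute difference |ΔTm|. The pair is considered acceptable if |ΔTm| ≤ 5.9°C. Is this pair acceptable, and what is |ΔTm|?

|ΔTm| = 21.3°C; the pair is not acceptable.

Forward: G+C = 6, N = 17 → Tm = 64.9 + 41·(6 − 16.4)/17 = 39.8°C.
Reverse: G+C = 14, N = 26 → Tm = 64.9 + 41·(14 − 16.4)/26 = 61.1°C.
|ΔTm| = |39.8 − 61.1| = 21.3°C, > 5.9°C.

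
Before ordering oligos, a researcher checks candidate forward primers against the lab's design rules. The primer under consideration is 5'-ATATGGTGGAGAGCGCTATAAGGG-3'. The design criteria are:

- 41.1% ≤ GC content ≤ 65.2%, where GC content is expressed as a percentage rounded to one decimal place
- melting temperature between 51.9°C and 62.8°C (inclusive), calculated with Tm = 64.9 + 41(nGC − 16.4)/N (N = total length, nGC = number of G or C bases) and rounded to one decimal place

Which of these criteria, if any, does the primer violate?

Base counts: A=7, T=5, G=10, C=2 (length 24).
GC content: GC 12/24 = 50.0% ✓
Tm: Tm = 64.9 + 41·(12 − 16.4)/24 = 57.4°C ✓

Meets all criteria.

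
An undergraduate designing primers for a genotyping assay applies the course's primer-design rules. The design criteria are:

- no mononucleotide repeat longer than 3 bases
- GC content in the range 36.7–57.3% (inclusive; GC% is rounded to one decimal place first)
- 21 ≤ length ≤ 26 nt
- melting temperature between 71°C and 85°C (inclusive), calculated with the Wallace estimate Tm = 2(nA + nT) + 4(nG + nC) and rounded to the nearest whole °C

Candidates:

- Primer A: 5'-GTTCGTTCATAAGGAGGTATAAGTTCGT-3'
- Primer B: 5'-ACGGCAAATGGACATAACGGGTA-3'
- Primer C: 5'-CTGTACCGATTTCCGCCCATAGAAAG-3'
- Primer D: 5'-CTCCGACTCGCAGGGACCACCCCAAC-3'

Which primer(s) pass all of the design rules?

Primer A (28 nt, A=7 T=10 G=8 C=3): longest run = 2 ✓; GC 11/28 = 39.3% ✓; length 28, outside 21–26 ✗; Tm = 2·17 + 4·11 = 78°C ✓ — fails.
Primer B (23 nt, A=9 T=3 G=7 C=4): longest run = 3 ✓; GC 11/23 = 47.8% ✓; length 23 ✓; Tm = 2·12 + 4·11 = 68°C, outside 71–85°C ✗ — fails.
Primer C (26 nt, A=7 T=6 G=5 C=8): longest run = 3 ✓; GC 13/26 = 50.0% ✓; length 26 ✓; Tm = 2·13 + 4·13 = 78°C ✓ — passes.
Primer D (26 nt, A=6 T=2 G=5 C=13): longest run = 4, exceeds 3 ✗; GC 18/26 = 69.2%, outside 36.7–57.3% ✗; length 26 ✓; Tm = 2·8 + 4·18 = 88°C, outside 71–85°C ✗ — fails.

Primer C only.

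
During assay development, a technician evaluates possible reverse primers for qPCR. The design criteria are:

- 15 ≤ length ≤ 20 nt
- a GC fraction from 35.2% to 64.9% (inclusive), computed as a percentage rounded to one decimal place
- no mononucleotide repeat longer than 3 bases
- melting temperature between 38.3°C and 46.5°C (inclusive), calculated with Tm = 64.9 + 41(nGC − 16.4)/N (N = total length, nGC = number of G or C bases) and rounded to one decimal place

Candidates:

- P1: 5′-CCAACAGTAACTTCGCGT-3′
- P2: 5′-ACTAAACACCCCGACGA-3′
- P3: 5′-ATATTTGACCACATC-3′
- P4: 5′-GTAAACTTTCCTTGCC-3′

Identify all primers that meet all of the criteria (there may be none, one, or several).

P1 (18 nt, A=5 T=4 G=3 C=6): length 18 ✓; GC 9/18 = 50.0% ✓; longest run = 2 ✓; Tm = 64.9 + 41·(9 − 16.4)/18 = 48.0°C, outside 38.3–46.5°C ✗ — fails.
P2 (17 nt, A=7 T=1 G=2 C=7): length 17 ✓; GC 9/17 = 52.9% ✓; longest run = 4, exceeds 3 ✗; Tm = 64.9 + 41·(9 − 16.4)/17 = 47.1°C, outside 38.3–46.5°C ✗ — fails.
P3 (15 nt, A=5 T=5 G=1 C=4): length 15 ✓; GC 5/15 = 33.3%, outside 35.2–64.9% ✗; longest run = 3 ✓; Tm = 64.9 + 41·(5 − 16.4)/15 = 33.7°C, outside 38.3–46.5°C ✗ — fails.
P4 (16 nt, A=3 T=6 G=2 C=5): length 16 ✓; GC 7/16 = 43.8% ✓; longest run = 3 ✓; Tm = 64.9 + 41·(7 − 16.4)/16 = 40.8°C ✓ — passes.

P4 only.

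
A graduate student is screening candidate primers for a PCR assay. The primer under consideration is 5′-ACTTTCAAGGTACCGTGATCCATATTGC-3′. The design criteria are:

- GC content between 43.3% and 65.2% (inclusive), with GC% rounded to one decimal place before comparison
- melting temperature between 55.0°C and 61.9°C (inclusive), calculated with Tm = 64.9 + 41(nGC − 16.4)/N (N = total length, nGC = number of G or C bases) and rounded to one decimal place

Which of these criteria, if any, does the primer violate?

Base counts: A=7, T=9, G=5, C=7 (length 28).
GC content: GC 12/28 = 42.9%, outside 43.3–65.2% ✗
Tm: Tm = 64.9 + 41·(12 − 16.4)/28 = 58.5°C ✓

Fails: GC content.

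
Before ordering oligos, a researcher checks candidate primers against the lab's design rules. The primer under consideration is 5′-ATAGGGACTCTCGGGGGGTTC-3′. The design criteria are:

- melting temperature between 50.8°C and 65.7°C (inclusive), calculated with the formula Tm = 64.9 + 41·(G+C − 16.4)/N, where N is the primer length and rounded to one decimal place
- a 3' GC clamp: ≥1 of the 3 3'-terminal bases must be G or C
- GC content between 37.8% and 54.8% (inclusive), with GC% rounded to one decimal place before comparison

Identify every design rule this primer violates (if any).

Base counts: A=3, T=5, G=9, C=4 (length 21).
Tm: Tm = 64.9 + 41·(13 − 16.4)/21 = 58.3°C ✓
GC clamp: 3' end TTC has 1 G/C ✓
GC content: GC 13/21 = 61.9%, outside 37.8–54.8% ✗

Fails: GC content.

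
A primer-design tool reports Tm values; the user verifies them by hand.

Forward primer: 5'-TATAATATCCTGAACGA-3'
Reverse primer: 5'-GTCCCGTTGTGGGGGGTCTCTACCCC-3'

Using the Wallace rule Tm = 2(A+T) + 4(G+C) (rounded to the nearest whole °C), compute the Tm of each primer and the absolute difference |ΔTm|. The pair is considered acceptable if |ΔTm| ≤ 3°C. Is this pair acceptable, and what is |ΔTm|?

Forward: A=7 T=5 G=2 C=3 → Tm = 2·12 + 4·5 = 44°C.
Reverse: A=1 T=7 G=9 C=9 → Tm = 2·8 + 4·18 = 88°C.
|ΔTm| = |44 − 88| = 44°C, > 3°C.

|ΔTm| = 44°C; the pair is not acceptable.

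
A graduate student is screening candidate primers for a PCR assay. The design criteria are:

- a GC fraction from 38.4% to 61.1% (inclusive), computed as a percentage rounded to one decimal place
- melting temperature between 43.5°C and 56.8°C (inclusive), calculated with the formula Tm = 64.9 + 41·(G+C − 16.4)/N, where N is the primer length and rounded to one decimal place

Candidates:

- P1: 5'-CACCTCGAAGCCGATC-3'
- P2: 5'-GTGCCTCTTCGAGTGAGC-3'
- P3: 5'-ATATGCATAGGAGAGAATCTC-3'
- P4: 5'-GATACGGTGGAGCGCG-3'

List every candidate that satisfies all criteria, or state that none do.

P2 only.

P1 (16 nt, A=4 T=2 G=3 C=7): GC 10/16 = 62.5%, outside 38.4–61.1% ✗; Tm = 64.9 + 41·(10 − 16.4)/16 = 48.5°C ✓ — fails.
P2 (18 nt, A=2 T=5 G=6 C=5): GC 11/18 = 61.1% ✓; Tm = 64.9 + 41·(11 − 16.4)/18 = 52.6°C ✓ — passes.
P3 (21 nt, A=8 T=5 G=5 C=3): GC 8/21 = 38.1%, outside 38.4–61.1% ✗; Tm = 64.9 + 41·(8 − 16.4)/21 = 48.5°C ✓ — fails.
P4 (16 nt, A=3 T=2 G=8 C=3): GC 11/16 = 68.8%, outside 38.4–61.1% ✗; Tm = 64.9 + 41·(11 − 16.4)/16 = 51.1°C ✓ — fails.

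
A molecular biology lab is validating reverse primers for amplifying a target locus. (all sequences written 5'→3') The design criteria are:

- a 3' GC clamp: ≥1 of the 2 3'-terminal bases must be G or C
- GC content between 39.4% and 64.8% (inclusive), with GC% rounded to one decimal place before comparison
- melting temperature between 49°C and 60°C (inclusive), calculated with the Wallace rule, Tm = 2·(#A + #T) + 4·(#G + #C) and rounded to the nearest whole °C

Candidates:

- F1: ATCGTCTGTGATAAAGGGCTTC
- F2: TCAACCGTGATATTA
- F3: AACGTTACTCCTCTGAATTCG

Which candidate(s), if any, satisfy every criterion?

F3 only.

F1 (22 nt, A=5 T=7 G=6 C=4): 3' end TC has 1 G/C ✓; GC 10/22 = 45.5% ✓; Tm = 2·12 + 4·10 = 64°C, outside 49–60°C ✗ — fails.
F2 (15 nt, A=5 T=5 G=2 C=3): 3' end TA has 0 G/C, need ≥1 ✗; GC 5/15 = 33.3%, outside 39.4–64.8% ✗; Tm = 2·10 + 4·5 = 40°C, outside 49–60°C ✗ — fails.
F3 (21 nt, A=5 T=7 G=3 C=6): 3' end CG has 2 G/C ✓; GC 9/21 = 42.9% ✓; Tm = 2·12 + 4·9 = 60°C ✓ — passes.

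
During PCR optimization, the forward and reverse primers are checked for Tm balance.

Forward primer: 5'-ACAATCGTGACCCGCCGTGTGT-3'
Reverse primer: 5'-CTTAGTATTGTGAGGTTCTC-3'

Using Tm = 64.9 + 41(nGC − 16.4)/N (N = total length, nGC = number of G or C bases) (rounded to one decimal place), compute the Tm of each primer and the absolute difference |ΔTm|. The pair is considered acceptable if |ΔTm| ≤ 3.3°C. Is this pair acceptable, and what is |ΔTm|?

Forward: G+C = 13, N = 22 → Tm = 64.9 + 41·(13 − 16.4)/22 = 58.6°C.
Reverse: G+C = 8, N = 20 → Tm = 64.9 + 41·(8 − 16.4)/20 = 47.7°C.
|ΔTm| = |58.6 − 47.7| = 10.9°C, > 3.3°C.

|ΔTm| = 10.9°C; the pair is not acceptable.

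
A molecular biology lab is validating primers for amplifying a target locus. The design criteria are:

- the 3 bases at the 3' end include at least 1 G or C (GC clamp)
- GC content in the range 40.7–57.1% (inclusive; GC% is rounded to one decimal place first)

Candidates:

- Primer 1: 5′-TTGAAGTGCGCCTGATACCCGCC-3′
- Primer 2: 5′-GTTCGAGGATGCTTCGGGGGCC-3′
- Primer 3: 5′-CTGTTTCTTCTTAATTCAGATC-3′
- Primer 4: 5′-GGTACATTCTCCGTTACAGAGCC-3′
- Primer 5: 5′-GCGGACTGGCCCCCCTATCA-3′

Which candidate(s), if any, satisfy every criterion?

Primer 1 (23 nt, A=4 T=5 G=6 C=8): 3' end GCC has 3 G/C ✓; GC 14/23 = 60.9%, outside 40.7–57.1% ✗ — fails.
Primer 2 (22 nt, A=2 T=5 G=10 C=5): 3' end GCC has 3 G/C ✓; GC 15/22 = 68.2%, outside 40.7–57.1% ✗ — fails.
Primer 3 (22 nt, A=4 T=11 G=2 C=5): 3' end ATC has 1 G/C ✓; GC 7/22 = 31.8%, outside 40.7–57.1% ✗ — fails.
Primer 4 (23 nt, A=5 T=6 G=5 C=7): 3' end GCC has 3 G/C ✓; GC 12/23 = 52.2% ✓ — passes.
Primer 5 (20 nt, A=3 T=3 G=5 C=9): 3' end TCA has 1 G/C ✓; GC 14/20 = 70.0%, outside 40.7–57.1% ✗ — fails.

Primer 4 only.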